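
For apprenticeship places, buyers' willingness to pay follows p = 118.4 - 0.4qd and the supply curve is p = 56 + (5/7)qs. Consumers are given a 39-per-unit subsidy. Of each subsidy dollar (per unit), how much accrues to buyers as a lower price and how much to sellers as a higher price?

Pre-subsidy: 118.4 - 0.4q = 56 + (5/7)q gives q* = 56 and p* = 96.
With the rebate, buyers effectively pay pb = ps − 39, where ps is the price sellers receive.
On the curves, pb = 118.4 - 0.4q and ps = 56 + (5/7)q; the wedge ps − pb = 39 gives 56 + (5/7)q − (118.4 - 0.4q) = 39, so q' = 91.
Then pb = 118.4 − 0.4·91 = 82 and ps = 56 + (5/7)·91 = 121.
Buyers' price falls by p* − pb = 96 − 82 = 14; sellers' price rises by ps − p* = 121 − 96 = 25.

Buyers gain 14 per unit; sellers gain 25 per unit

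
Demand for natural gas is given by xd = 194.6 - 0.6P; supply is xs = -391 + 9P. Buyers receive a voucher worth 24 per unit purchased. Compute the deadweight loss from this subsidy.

Deadweight loss = 162

Pre-subsidy: 194.6 - 0.6P = -391 + 9P gives P* = 61, x* = 158.
With the rebate, buyers effectively pay Pb = Ps − 24, where Ps is the price sellers receive.
Demand in terms of Ps becomes xd = 194.6 − 0.6(Ps − 24) = 209 - 0.6Ps. Setting this equal to supply: 209 - 0.6Ps = -391 + 9Ps, so Ps = 62.5.
Buyers pay Pb = 62.5 − 24 = 38.5; x' = -391 + 9·62.5 = 171.5.
The subsidy expands output by 171.5 − 158 = 13.5 past the efficient level; on those units the gap between marginal cost and willingness to pay runs from 0 up to 24.
DWL = ½ × 24 × 13.5 = 162.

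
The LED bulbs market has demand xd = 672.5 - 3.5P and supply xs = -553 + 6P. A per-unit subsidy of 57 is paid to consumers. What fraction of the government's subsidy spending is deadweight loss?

Pre-subsidy: 672.5 - 3.5P = -553 + 6P gives P* = 129, x* = 221.
With the rebate, buyers effectively pay Pb = Ps − 57, where Ps is the price sellers receive.
Demand in terms of Ps becomes xd = 672.5 − 3.5(Ps − 57) = 872 - 3.5Ps. Setting this equal to supply: 872 - 3.5Ps = -553 + 6Ps, so Ps = 150.
Buyers pay Pb = 150 − 57 = 93; x' = -553 + 6·150 = 347.
ΔCS = ½(221 + 347)(129 − 93) = 10224; ΔPS = ½(221 + 347)(150 − 129) = 5964.
Government spending = 57 × 347 = 19779.
DWL = ½ × 57 × (347 − 221) = 3591; fraction = 3591 / 19779 = 63/347.

DWL / government spending = 63/347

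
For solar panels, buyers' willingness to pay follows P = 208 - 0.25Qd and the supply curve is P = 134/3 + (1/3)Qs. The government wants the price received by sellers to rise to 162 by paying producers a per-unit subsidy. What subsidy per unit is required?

Required subsidy s = 42 per unit

At a seller price of 162, quantity supplied is -134 + 3·162 = 352.
Buyers absorb 352 only when they pay Pb = 208 − 0.25·352 = 120.
s = Ps − Pb = 162 − 120 = 42.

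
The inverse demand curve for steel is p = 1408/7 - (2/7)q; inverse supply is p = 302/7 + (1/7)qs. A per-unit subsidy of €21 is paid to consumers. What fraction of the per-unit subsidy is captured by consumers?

Consumer share = 2/3

Pre-subsidy: 1408/7 - (2/7)q = 302/7 + (1/7)q gives q* = 1106/3 and p* = 2012/21.
With the rebate, buyers effectively pay pb = ps − 21, where ps is the price sellers receive.
On the curves, pb = 1408/7 - (2/7)q and ps = 302/7 + (1/7)q; the wedge ps − pb = 21 gives 302/7 + (1/7)q − (1408/7 - (2/7)q) = 21, so q' = 1253/3.
Then pb = 1408/7 − (2/7)·(1253/3) = 1718/21 and ps = 302/7 + (1/7)·(1253/3) = 2159/21.
Buyers' price falls by p* − pb = 2012/21 − 1718/21 = 14; sellers' price rises by ps − p* = 2159/21 − 2012/21 = 7.
So consumers capture 14/21 = 2/3 of each unit of subsidy.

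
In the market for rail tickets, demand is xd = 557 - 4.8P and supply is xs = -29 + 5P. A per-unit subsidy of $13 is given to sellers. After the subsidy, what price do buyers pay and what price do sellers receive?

Pre-subsidy: 557 - 4.8P = -29 + 5P gives P* = 2930/49, x* = 13229/49.
With the subsidy, sellers receive Ps = Pb + 13 for each unit, where Pb is the price buyers pay.
Supply in terms of Pb becomes xs = -29 + 5(Pb + 13) = 36 + 5Pb. Setting this equal to demand: 557 - 4.8Pb = 36 + 5Pb, so Pb = 2605/49.
Sellers receive Ps = 2605/49 + 13 = 3242/49; x' = 557 − 4.8·(2605/49) = 14789/49.

Buyers pay 2605/49; sellers receive 3242/49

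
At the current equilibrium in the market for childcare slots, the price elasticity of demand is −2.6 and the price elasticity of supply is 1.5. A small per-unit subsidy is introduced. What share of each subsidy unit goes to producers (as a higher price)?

Producer share = 26/41

For a small subsidy around the equilibrium, the benefit split depends on the relative slopes, which at a point are proportional to the elasticities.
Buyer share = εs/(εs + |εd|) = 1.5/(1.5 + 2.6) = 15/41; seller share = |εd|/(εs + |εd|) = 26/41.
So producers capture 26/41 of the subsidy.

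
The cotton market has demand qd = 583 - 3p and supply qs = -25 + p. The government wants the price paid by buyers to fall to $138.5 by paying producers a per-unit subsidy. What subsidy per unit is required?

At a buyer price of 138.5, quantity demanded is 583 − 3·138.5 = 167.5.
Sellers supply 167.5 only when they receive ps with -25 + 1·ps = 167.5, i.e. ps = 192.5.
s = ps − pb = 192.5 − 138.5 = 54.

Required subsidy s = $54 per unit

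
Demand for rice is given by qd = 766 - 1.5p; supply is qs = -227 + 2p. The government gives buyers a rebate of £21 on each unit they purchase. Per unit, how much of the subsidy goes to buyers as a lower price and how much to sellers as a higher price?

Pre-subsidy: 766 - 1.5p = -227 + 2p gives p* = 1986/7, q* = 2383/7.
With the rebate, buyers effectively pay pb = ps − 21, where ps is the price sellers receive.
Demand in terms of ps becomes qd = 766 − 1.5(ps − 21) = 797.5 - 1.5ps. Setting this equal to supply: 797.5 - 1.5ps = -227 + 2ps, so ps = 2049/7.
Buyers pay pb = 2049/7 − 21 = 1902/7; q' = -227 + 2·(2049/7) = 2509/7.
Buyers' price falls by p* − pb = 1986/7 − 1902/7 = 12; sellers' price rises by ps − p* = 2049/7 − 1986/7 = 9.

Buyers gain £12 per unit; sellers gain £9 per unit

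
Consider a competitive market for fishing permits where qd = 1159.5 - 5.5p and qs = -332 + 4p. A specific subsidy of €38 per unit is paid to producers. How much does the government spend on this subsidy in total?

Pre-subsidy: 1159.5 - 5.5p = -332 + 4p gives p* = 157, q* = 296.
With the subsidy, sellers receive ps = pb + 38 for each unit, where pb is the price buyers pay.
Supply in terms of pb becomes qs = -332 + 4(pb + 38) = -180 + 4pb. Setting this equal to demand: 1159.5 - 5.5pb = -180 + 4pb, so pb = 141.
Sellers receive ps = 141 + 38 = 179; q' = 1159.5 − 5.5·141 = 384.
Government outlay = subsidy × quantity = 38 × 384 = 14592.

Government cost = €14592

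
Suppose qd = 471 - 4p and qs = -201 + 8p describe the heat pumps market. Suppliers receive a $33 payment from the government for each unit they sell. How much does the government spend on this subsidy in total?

Pre-subsidy: 471 - 4p = -201 + 8p gives p* = 56, q* = 247.
With the subsidy, sellers receive ps = pb + 33 for each unit, where pb is the price buyers pay.
Supply in terms of pb becomes qs = -201 + 8(pb + 33) = 63 + 8pb. Setting this equal to demand: 471 - 4pb = 63 + 8pb, so pb = 34.
Sellers receive ps = 34 + 33 = 67; q' = 471 − 4·34 = 335.
Government outlay = subsidy × quantity = 33 × 335 = 11055.

Government cost = $11055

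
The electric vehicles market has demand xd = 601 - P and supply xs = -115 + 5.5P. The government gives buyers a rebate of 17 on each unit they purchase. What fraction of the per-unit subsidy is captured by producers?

Producer share = 2/13

Pre-subsidy: 601 - P = -115 + 5.5P gives P* = 1432/13, x* = 6381/13.
With the rebate, buyers effectively pay Pb = Ps − 17, where Ps is the price sellers receive.
Demand in terms of Ps becomes xd = 601 − 1(Ps − 17) = 618 - Ps. Setting this equal to supply: 618 - Ps = -115 + 5.5Ps, so Ps = 1466/13.
Buyers pay Pb = 1466/13 − 17 = 1245/13; x' = -115 + 5.5·(1466/13) = 6568/13.
Buyers' price falls by P* − Pb = 1432/13 − 1245/13 = 187/13; sellers' price rises by Ps − P* = 1466/13 − 1432/13 = 34/13.
So producers capture (34/13)/17 = 2/13 of each unit of subsidy.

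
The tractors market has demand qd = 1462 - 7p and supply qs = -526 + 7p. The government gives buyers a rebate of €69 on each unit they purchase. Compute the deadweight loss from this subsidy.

Deadweight loss = €8331.75

Pre-subsidy: 1462 - 7p = -526 + 7p gives p* = 142, q* = 468.
With the rebate, buyers effectively pay pb = ps − 69, where ps is the price sellers receive.
Demand in terms of ps becomes qd = 1462 − 7(ps − 69) = 1945 - 7ps. Setting this equal to supply: 1945 - 7ps = -526 + 7ps, so ps = 176.5.
Buyers pay pb = 176.5 − 69 = 107.5; q' = -526 + 7·176.5 = 709.5.
The subsidy expands output by 709.5 − 468 = 241.5 past the efficient level; on those units the gap between marginal cost and willingness to pay runs from 0 up to 69.
DWL = ½ × 69 × 241.5 = 8331.75.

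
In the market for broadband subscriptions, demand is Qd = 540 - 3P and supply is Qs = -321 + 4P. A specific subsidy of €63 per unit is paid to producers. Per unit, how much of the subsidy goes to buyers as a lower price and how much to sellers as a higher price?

Pre-subsidy: 540 - 3P = -321 + 4P gives P* = 123, Q* = 171.
With the subsidy, sellers receive Ps = Pb + 63 for each unit, where Pb is the price buyers pay.
Supply in terms of Pb becomes Qs = -321 + 4(Pb + 63) = -69 + 4Pb. Setting this equal to demand: 540 - 3Pb = -69 + 4Pb, so Pb = 87.
Sellers receive Ps = 87 + 63 = 150; Q' = 540 − 3·87 = 279.
Buyers' price falls by P* − Pb = 123 − 87 = 36; sellers' price rises by Ps − P* = 150 − 123 = 27.

Buyers gain €36 per unit; sellers gain €27 per unit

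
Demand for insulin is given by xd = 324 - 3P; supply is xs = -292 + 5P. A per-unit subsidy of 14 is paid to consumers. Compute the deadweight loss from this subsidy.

Pre-subsidy: 324 - 3P = -292 + 5P gives P* = 77, x* = 93.
With the rebate, buyers effectively pay Pb = Ps − 14, where Ps is the price sellers receive.
Demand in terms of Ps becomes xd = 324 − 3(Ps − 14) = 366 - 3Ps. Setting this equal to supply: 366 - 3Ps = -292 + 5Ps, so Ps = 82.25.
Buyers pay Pb = 82.25 − 14 = 68.25; x' = -292 + 5·82.25 = 119.25.
The subsidy expands output by 119.25 − 93 = 26.25 past the efficient level; on those units the gap between marginal cost and willingness to pay runs from 0 up to 14.
DWL = ½ × 14 × 26.25 = 183.75.

Deadweight loss = 183.75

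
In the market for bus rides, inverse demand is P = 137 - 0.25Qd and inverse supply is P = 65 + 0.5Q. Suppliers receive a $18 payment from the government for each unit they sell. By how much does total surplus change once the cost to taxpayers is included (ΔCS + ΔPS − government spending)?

Net change in total surplus = -$216

Pre-subsidy: 137 - 0.25Q = 65 + 0.5Q gives Q* = 96 and P* = 113.
With the subsidy, sellers receive Ps = Pb + 18 for each unit, where Pb is the price buyers pay.
On the curves, Pb = 137 - 0.25Q and Ps = 65 + 0.5Q; the wedge Ps − Pb = 18 gives 65 + 0.5Q − (137 - 0.25Q) = 18, so Q' = 120.
Then Pb = 137 − 0.25·120 = 107 and Ps = 65 + 0.5·120 = 125.
ΔCS = ½(96 + 120)(113 − 107) = 648; ΔPS = ½(96 + 120)(125 − 113) = 1296.
Government spending = 18 × 120 = 2160.
Net change = 648 + 1296 − 2160 = -216. The loss equals the DWL triangle ½·18·24.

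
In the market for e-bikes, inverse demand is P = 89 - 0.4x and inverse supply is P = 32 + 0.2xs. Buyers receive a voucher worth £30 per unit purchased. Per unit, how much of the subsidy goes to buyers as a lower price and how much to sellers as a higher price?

Buyers gain £20 per unit; sellers gain £10 per unit

Pre-subsidy: 89 - 0.4x = 32 + 0.2x gives x* = 95 and P* = 51.
With the rebate, buyers effectively pay Pb = Ps − 30, where Ps is the price sellers receive.
On the curves, Pb = 89 - 0.4x and Ps = 32 + 0.2x; the wedge Ps − Pb = 30 gives 32 + 0.2x − (89 - 0.4x) = 30, so x' = 145.
Then Pb = 89 − 0.4·145 = 31 and Ps = 32 + 0.2·145 = 61.
Buyers' price falls by P* − Pb = 51 − 31 = 20; sellers' price rises by Ps − P* = 61 − 51 = 10.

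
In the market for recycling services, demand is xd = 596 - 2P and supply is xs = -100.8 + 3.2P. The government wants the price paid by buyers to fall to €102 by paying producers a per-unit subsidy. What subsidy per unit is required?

At a buyer price of 102, quantity demanded is 596 − 2·102 = 392.
Sellers supply 392 only when they receive Ps with -100.8 + 3.2·Ps = 392, i.e. Ps = 154.
s = Ps − Pb = 154 − 102 = 52.

Required subsidy s = €52 per unit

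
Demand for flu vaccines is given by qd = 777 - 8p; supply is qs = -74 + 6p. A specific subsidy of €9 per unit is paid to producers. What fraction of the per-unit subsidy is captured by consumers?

Consumer share = 3/7

Pre-subsidy: 777 - 8p = -74 + 6p gives p* = 851/14, q* = 2035/7.
With the subsidy, sellers receive ps = pb + 9 for each unit, where pb is the price buyers pay.
Supply in terms of pb becomes qs = -74 + 6(pb + 9) = -20 + 6pb. Setting this equal to demand: 777 - 8pb = -20 + 6pb, so pb = 797/14.
Sellers receive ps = 797/14 + 9 = 923/14; q' = 777 − 8·(797/14) = 2251/7.
Buyers' price falls by p* − pb = 851/14 − 797/14 = 27/7; sellers' price rises by ps − p* = 923/14 − 851/14 = 36/7.
So consumers capture (27/7)/9 = 3/7 of each unit of subsidy.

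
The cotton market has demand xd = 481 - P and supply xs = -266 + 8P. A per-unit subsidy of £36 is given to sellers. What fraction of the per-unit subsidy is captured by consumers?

Consumer share = 8/9

Pre-subsidy: 481 - P = -266 + 8P gives P* = 83, x* = 398.
With the subsidy, sellers receive Ps = Pb + 36 for each unit, where Pb is the price buyers pay.
Supply in terms of Pb becomes xs = -266 + 8(Pb + 36) = 22 + 8Pb. Setting this equal to demand: 481 - Pb = 22 + 8Pb, so Pb = 51.
Sellers receive Ps = 51 + 36 = 87; x' = 481 − 1·51 = 430.
Buyers' price falls by P* − Pb = 83 − 51 = 32; sellers' price rises by Ps − P* = 87 − 83 = 4.
So consumers capture 32/36 = 8/9 of each unit of subsidy.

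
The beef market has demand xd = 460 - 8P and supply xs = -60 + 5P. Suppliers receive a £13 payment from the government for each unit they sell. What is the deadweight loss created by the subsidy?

Deadweight loss = £260

Pre-subsidy: 460 - 8P = -60 + 5P gives P* = 40, x* = 140.
With the subsidy, sellers receive Ps = Pb + 13 for each unit, where Pb is the price buyers pay.
Supply in terms of Pb becomes xs = -60 + 5(Pb + 13) = 5 + 5Pb. Setting this equal to demand: 460 - 8Pb = 5 + 5Pb, so Pb = 35.
Sellers receive Ps = 35 + 13 = 48; x' = 460 − 8·35 = 180.
The subsidy expands output by 180 − 140 = 40 past the efficient level; on those units the gap between marginal cost and willingness to pay runs from 0 up to 13.
DWL = ½ × 13 × 40 = 260.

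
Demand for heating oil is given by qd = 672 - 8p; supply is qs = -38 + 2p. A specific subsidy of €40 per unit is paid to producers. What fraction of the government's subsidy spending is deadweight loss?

Pre-subsidy: 672 - 8p = -38 + 2p gives p* = 71, q* = 104.
With the subsidy, sellers receive ps = pb + 40 for each unit, where pb is the price buyers pay.
Supply in terms of pb becomes qs = -38 + 2(pb + 40) = 42 + 2pb. Setting this equal to demand: 672 - 8pb = 42 + 2pb, so pb = 63.
Sellers receive ps = 63 + 40 = 103; q' = 672 − 8·63 = 168.
ΔCS = ½(104 + 168)(71 − 63) = 1088; ΔPS = ½(104 + 168)(103 − 71) = 4352.
Government spending = 40 × 168 = 6720.
DWL = ½ × 40 × (168 − 104) = 1280; fraction = 1280 / 6720 = 4/21.

DWL / government spending = 4/21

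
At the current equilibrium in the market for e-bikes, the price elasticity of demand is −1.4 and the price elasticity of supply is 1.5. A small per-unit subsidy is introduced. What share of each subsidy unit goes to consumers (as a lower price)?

Consumer share = 15/29

For a small subsidy around the equilibrium, the benefit split depends on the relative slopes, which at a point are proportional to the elasticities.
Buyer share = εs/(εs + |εd|) = 1.5/(1.5 + 1.4) = 15/29; seller share = |εd|/(εs + |εd|) = 14/29.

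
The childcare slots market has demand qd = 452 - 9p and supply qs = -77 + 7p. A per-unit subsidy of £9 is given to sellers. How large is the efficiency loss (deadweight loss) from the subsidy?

Pre-subsidy: 452 - 9p = -77 + 7p gives p* = 33.0625, q* = 154.4375.
With the subsidy, sellers receive ps = pb + 9 for each unit, where pb is the price buyers pay.
Supply in terms of pb becomes qs = -77 + 7(pb + 9) = -14 + 7pb. Setting this equal to demand: 452 - 9pb = -14 + 7pb, so pb = 29.125.
Sellers receive ps = 29.125 + 9 = 38.125; q' = 452 − 9·29.125 = 189.875.
The subsidy expands output by 189.875 − 154.4375 = 35.4375 past the efficient level; on those units the gap between marginal cost and willingness to pay runs from 0 up to 9.
DWL = ½ × 9 × 35.4375 = 159.46875.

Deadweight loss = £159.46875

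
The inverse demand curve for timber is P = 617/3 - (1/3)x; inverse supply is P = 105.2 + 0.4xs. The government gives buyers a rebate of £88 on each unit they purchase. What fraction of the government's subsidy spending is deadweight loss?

Pre-subsidy: 617/3 - (1/3)x = 105.2 + 0.4x gives x* = 137 and P* = 160.
With the rebate, buyers effectively pay Pb = Ps − 88, where Ps is the price sellers receive.
On the curves, Pb = 617/3 - (1/3)x and Ps = 105.2 + 0.4x; the wedge Ps − Pb = 88 gives 105.2 + 0.4x − (617/3 - (1/3)x) = 88, so x' = 257.
Then Pb = 617/3 − (1/3)·257 = 120 and Ps = 105.2 + 0.4·257 = 208.
ΔCS = ½(137 + 257)(160 − 120) = 7880; ΔPS = ½(137 + 257)(208 − 160) = 9456.
Government spending = 88 × 257 = 22616.
DWL = ½ × 88 × (257 − 137) = 5280; fraction = 5280 / 22616 = 60/257.

DWL / government spending = 60/257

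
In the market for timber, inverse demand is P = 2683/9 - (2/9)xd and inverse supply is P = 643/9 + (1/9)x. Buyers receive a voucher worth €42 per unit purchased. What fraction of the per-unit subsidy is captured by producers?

Pre-subsidy: 2683/9 - (2/9)x = 643/9 + (1/9)x gives x* = 680 and P* = 147.
With the rebate, buyers effectively pay Pb = Ps − 42, where Ps is the price sellers receive.
On the curves, Pb = 2683/9 - (2/9)x and Ps = 643/9 + (1/9)x; the wedge Ps − Pb = 42 gives 643/9 + (1/9)x − (2683/9 - (2/9)x) = 42, so x' = 806.
Then Pb = 2683/9 − (2/9)·806 = 119 and Ps = 643/9 + (1/9)·806 = 161.
Buyers' price falls by P* − Pb = 147 − 119 = 28; sellers' price rises by Ps − P* = 161 − 147 = 14.
So producers capture 14/42 = 1/3 of each unit of subsidy.

Producer share = 1/3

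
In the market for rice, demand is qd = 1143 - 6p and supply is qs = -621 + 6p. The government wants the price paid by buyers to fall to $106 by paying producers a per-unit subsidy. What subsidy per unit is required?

Required subsidy s = $82 per unit

At a buyer price of 106, quantity demanded is 1143 − 6·106 = 507.
Sellers supply 507 only when they receive ps with -621 + 6·ps = 507, i.e. ps = 188.
s = ps − pb = 188 − 106 = 82.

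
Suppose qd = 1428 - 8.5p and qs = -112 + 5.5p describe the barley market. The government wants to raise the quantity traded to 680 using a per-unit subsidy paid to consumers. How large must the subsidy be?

Required subsidy s = 56 per unit

At q = 680, invert demand for the buyer price: pb = (1428 − 680)/8.5 = 88; invert supply for the seller price: ps = (680 − (-112))/5.5 = 144.
The subsidy must fill the gap: s = ps − pb = 144 − 88 = 56.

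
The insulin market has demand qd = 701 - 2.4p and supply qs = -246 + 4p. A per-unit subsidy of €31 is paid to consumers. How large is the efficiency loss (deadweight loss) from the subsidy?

Deadweight loss = €720.75

Pre-subsidy: 701 - 2.4p = -246 + 4p gives p* = 147.96875, q* = 345.875.
With the rebate, buyers effectively pay pb = ps − 31, where ps is the price sellers receive.
Demand in terms of ps becomes qd = 701 − 2.4(ps − 31) = 775.4 - 2.4ps. Setting this equal to supply: 775.4 - 2.4ps = -246 + 4ps, so ps = 159.59375.
Buyers pay pb = 159.59375 − 31 = 128.59375; q' = -246 + 4·159.59375 = 392.375.
The subsidy expands output by 392.375 − 345.875 = 46.5 past the efficient level; on those units the gap between marginal cost and willingness to pay runs from 0 up to 31.
DWL = ½ × 31 × 46.5 = 720.75.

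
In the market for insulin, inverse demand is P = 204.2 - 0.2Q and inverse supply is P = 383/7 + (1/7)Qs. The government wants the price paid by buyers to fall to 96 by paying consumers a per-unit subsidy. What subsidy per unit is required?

Required subsidy s = 36 per unit

At a buyer price of 96, quantity demanded is 1021 − 5·96 = 541.
Sellers supply 541 only when they receive Ps = 383/7 + (1/7)·541 = 132.
s = Ps − Pb = 132 − 96 = 36.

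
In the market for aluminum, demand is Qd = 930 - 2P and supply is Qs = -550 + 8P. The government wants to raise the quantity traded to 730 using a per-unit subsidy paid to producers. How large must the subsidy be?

At Q = 730, invert demand for the buyer price: Pb = (930 − 730)/2 = 100; invert supply for the seller price: Ps = (730 − (-550))/8 = 160.
The subsidy must fill the gap: s = Ps − Pb = 160 − 100 = 60.

Required subsidy s = 60 per unit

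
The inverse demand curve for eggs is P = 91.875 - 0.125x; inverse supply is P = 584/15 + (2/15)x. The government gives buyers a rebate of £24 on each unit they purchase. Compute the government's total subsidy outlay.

Pre-subsidy: 91.875 - 0.125x = 584/15 + (2/15)x gives x* = 6353/31 and P* = 2054/31.
With the rebate, buyers effectively pay Pb = Ps − 24, where Ps is the price sellers receive.
On the curves, Pb = 91.875 - 0.125x and Ps = 584/15 + (2/15)x; the wedge Ps − Pb = 24 gives 584/15 + (2/15)x − (91.875 - 0.125x) = 24, so x' = 9233/31.
Then Pb = 91.875 − 0.125·(9233/31) = 1694/31 and Ps = 584/15 + (2/15)·(9233/31) = 2438/31.
Government outlay = subsidy × quantity = 24 × 9233/31 = 221592/31.

Government cost = 221592/31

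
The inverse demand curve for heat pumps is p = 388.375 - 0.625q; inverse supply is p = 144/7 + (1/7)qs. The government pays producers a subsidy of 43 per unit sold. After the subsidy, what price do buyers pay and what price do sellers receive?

Buyers pay 54; sellers receive 97

Pre-subsidy: 388.375 - 0.625q = 144/7 + (1/7)q gives q* = 479 and p* = 89.
With the subsidy, sellers receive ps = pb + 43 for each unit, where pb is the price buyers pay.
On the curves, pb = 388.375 - 0.625q and ps = 144/7 + (1/7)q; the wedge ps − pb = 43 gives 144/7 + (1/7)q − (388.375 - 0.625q) = 43, so q' = 535.
Then pb = 388.375 − 0.625·535 = 54 and ps = 144/7 + (1/7)·535 = 97.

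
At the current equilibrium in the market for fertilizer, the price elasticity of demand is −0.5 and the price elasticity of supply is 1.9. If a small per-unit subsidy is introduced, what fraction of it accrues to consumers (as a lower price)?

For a small subsidy around the equilibrium, the benefit split depends on the relative slopes, which at a point are proportional to the elasticities.
Buyer share = εs/(εs + |εd|) = 1.9/(1.9 + 0.5) = 19/24; seller share = |εd|/(εs + |εd|) = 5/24.

Consumer share = 19/24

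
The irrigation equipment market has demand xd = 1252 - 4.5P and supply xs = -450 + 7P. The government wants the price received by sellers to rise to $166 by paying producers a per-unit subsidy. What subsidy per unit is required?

Required subsidy s = $46 per unit

At a seller price of 166, quantity supplied is -450 + 7·166 = 712.
Buyers absorb 712 only when they pay Pb with 1252 − 4.5·Pb = 712, i.e. Pb = 120.
s = Ps − Pb = 166 − 120 = 46.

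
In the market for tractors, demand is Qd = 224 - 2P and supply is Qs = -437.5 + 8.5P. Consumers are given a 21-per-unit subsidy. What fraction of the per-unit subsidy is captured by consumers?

Pre-subsidy: 224 - 2P = -437.5 + 8.5P gives P* = 63, Q* = 98.
With the rebate, buyers effectively pay Pb = Ps − 21, where Ps is the price sellers receive.
Demand in terms of Ps becomes Qd = 224 − 2(Ps − 21) = 266 - 2Ps. Setting this equal to supply: 266 - 2Ps = -437.5 + 8.5Ps, so Ps = 67.
Buyers pay Pb = 67 − 21 = 46; Q' = -437.5 + 8.5·67 = 132.
Buyers' price falls by P* − Pb = 63 − 46 = 17; sellers' price rises by Ps − P* = 67 − 63 = 4.
So consumers capture 17/21 = 17/21 of each unit of subsidy.

Consumer share = 17/21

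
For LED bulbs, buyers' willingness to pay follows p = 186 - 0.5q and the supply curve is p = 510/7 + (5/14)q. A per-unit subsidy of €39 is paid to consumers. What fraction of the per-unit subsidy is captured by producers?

Producer share = 5/12

Pre-subsidy: 186 - 0.5q = 510/7 + (5/14)q gives q* = 132 and p* = 120.
With the rebate, buyers effectively pay pb = ps − 39, where ps is the price sellers receive.
On the curves, pb = 186 - 0.5q and ps = 510/7 + (5/14)q; the wedge ps − pb = 39 gives 510/7 + (5/14)q − (186 - 0.5q) = 39, so q' = 177.5.
Then pb = 186 − 0.5·177.5 = 97.25 and ps = 510/7 + (5/14)·177.5 = 136.25.
Buyers' price falls by p* − pb = 120 − 97.25 = 22.75; sellers' price rises by ps − p* = 136.25 − 120 = 16.25.
So producers capture 16.25/39 = 5/12 of each unit of subsidy.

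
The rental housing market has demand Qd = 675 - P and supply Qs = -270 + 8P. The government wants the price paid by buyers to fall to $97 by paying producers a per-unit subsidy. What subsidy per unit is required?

Required subsidy s = $9 per unit

At a buyer price of 97, quantity demanded is 675 − 1·97 = 578.
Sellers supply 578 only when they receive Ps with -270 + 8·Ps = 578, i.e. Ps = 106.
s = Ps − Pb = 106 − 97 = 9.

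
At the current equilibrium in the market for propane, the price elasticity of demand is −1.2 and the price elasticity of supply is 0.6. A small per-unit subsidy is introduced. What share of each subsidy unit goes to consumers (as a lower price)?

Consumer share = 1/3

For a small subsidy around the equilibrium, the benefit split depends on the relative slopes, which at a point are proportional to the elasticities.
Buyer share = εs/(εs + |εd|) = 0.6/(0.6 + 1.2) = 1/3; seller share = |εd|/(εs + |εd|) = 2/3.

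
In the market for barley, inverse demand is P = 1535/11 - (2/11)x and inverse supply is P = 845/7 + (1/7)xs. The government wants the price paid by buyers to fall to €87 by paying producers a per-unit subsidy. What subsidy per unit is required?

Required subsidy s = €75 per unit

At a buyer price of 87, quantity demanded is 767.5 − 5.5·87 = 289.
Sellers supply 289 only when they receive Ps = 845/7 + (1/7)·289 = 162.
s = Ps − Pb = 162 − 87 = 75.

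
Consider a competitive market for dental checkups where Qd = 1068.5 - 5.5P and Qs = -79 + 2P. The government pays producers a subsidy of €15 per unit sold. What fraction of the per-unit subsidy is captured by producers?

Pre-subsidy: 1068.5 - 5.5P = -79 + 2P gives P* = 153, Q* = 227.
With the subsidy, sellers receive Ps = Pb + 15 for each unit, where Pb is the price buyers pay.
Supply in terms of Pb becomes Qs = -79 + 2(Pb + 15) = -49 + 2Pb. Setting this equal to demand: 1068.5 - 5.5Pb = -49 + 2Pb, so Pb = 149.
Sellers receive Ps = 149 + 15 = 164; Q' = 1068.5 − 5.5·149 = 249.
Buyers' price falls by P* − Pb = 153 − 149 = 4; sellers' price rises by Ps − P* = 164 − 153 = 11.
So producers capture 11/15 = 11/15 of each unit of subsidy.

Producer share = 11/15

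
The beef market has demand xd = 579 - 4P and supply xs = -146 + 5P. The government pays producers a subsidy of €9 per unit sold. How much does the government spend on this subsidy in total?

Pre-subsidy: 579 - 4P = -146 + 5P gives P* = 725/9, x* = 2311/9.
With the subsidy, sellers receive Ps = Pb + 9 for each unit, where Pb is the price buyers pay.
Supply in terms of Pb becomes xs = -146 + 5(Pb + 9) = -101 + 5Pb. Setting this equal to demand: 579 - 4Pb = -101 + 5Pb, so Pb = 680/9.
Sellers receive Ps = 680/9 + 9 = 761/9; x' = 579 − 4·(680/9) = 2491/9.
Government outlay = subsidy × quantity = 9 × 2491/9 = 2491.

Government cost = €2491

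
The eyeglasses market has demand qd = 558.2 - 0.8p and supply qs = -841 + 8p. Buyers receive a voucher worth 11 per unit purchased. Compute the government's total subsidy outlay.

Pre-subsidy: 558.2 - 0.8p = -841 + 8p gives p* = 159, q* = 431.
With the rebate, buyers effectively pay pb = ps − 11, where ps is the price sellers receive.
Demand in terms of ps becomes qd = 558.2 − 0.8(ps − 11) = 567 - 0.8ps. Setting this equal to supply: 567 - 0.8ps = -841 + 8ps, so ps = 160.
Buyers pay pb = 160 − 11 = 149; q' = -841 + 8·160 = 439.
Government outlay = subsidy × quantity = 11 × 439 = 4829.

Government cost = 4829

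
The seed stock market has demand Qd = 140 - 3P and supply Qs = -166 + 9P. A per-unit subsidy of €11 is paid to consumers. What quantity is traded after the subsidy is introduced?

Q' = 88.25

Pre-subsidy: 140 - 3P = -166 + 9P gives P* = 25.5, Q* = 63.5.
With the rebate, buyers effectively pay Pb = Ps − 11, where Ps is the price sellers receive.
Demand in terms of Ps becomes Qd = 140 − 3(Ps − 11) = 173 - 3Ps. Setting this equal to supply: 173 - 3Ps = -166 + 9Ps, so Ps = 28.25.
Buyers pay Pb = 28.25 − 11 = 17.25; Q' = -166 + 9·28.25 = 88.25.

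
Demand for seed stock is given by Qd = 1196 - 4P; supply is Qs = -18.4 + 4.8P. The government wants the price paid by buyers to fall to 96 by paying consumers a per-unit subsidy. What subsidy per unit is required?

At a buyer price of 96, quantity demanded is 1196 − 4·96 = 812.
Sellers supply 812 only when they receive Ps with -18.4 + 4.8·Ps = 812, i.e. Ps = 173.
s = Ps − Pb = 173 − 96 = 77.

Required subsidy s = 77 per unit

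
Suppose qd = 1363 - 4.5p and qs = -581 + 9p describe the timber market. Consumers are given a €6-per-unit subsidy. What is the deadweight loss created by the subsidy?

Pre-subsidy: 1363 - 4.5p = -581 + 9p gives p* = 144, q* = 715.
With the rebate, buyers effectively pay pb = ps − 6, where ps is the price sellers receive.
Demand in terms of ps becomes qd = 1363 − 4.5(ps − 6) = 1390 - 4.5ps. Setting this equal to supply: 1390 - 4.5ps = -581 + 9ps, so ps = 146.
Buyers pay pb = 146 − 6 = 140; q' = -581 + 9·146 = 733.
The subsidy expands output by 733 − 715 = 18 past the efficient level; on those units the gap between marginal cost and willingness to pay runs from 0 up to 6.
DWL = ½ × 6 × 18 = 54.

Deadweight loss = €54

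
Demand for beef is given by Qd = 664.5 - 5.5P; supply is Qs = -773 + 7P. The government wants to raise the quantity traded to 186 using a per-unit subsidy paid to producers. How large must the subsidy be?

Required subsidy s = 50 per unit

At Q = 186, invert demand for the buyer price: Pb = (664.5 − 186)/5.5 = 87; invert supply for the seller price: Ps = (186 − (-773))/7 = 137.
The subsidy must fill the gap: s = Ps − Pb = 137 − 87 = 50.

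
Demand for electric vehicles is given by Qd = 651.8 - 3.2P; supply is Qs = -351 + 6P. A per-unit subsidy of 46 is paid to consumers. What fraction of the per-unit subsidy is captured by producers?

Pre-subsidy: 651.8 - 3.2P = -351 + 6P gives P* = 109, Q* = 303.
With the rebate, buyers effectively pay Pb = Ps − 46, where Ps is the price sellers receive.
Demand in terms of Ps becomes Qd = 651.8 − 3.2(Ps − 46) = 799 - 3.2Ps. Setting this equal to supply: 799 - 3.2Ps = -351 + 6Ps, so Ps = 125.
Buyers pay Pb = 125 − 46 = 79; Q' = -351 + 6·125 = 399.
Buyers' price falls by P* − Pb = 109 − 79 = 30; sellers' price rises by Ps − P* = 125 − 109 = 16.
So producers capture 16/46 = 8/23 of each unit of subsidy.

Producer share = 8/23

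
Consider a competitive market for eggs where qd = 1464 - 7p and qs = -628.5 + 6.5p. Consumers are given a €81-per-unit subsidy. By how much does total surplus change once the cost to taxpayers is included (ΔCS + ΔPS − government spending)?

Pre-subsidy: 1464 - 7p = -628.5 + 6.5p gives p* = 155, q* = 379.
With the rebate, buyers effectively pay pb = ps − 81, where ps is the price sellers receive.
Demand in terms of ps becomes qd = 1464 − 7(ps − 81) = 2031 - 7ps. Setting this equal to supply: 2031 - 7ps = -628.5 + 6.5ps, so ps = 197.
Buyers pay pb = 197 − 81 = 116; q' = -628.5 + 6.5·197 = 652.
ΔCS = ½(379 + 652)(155 − 116) = 20104.5; ΔPS = ½(379 + 652)(197 − 155) = 21651.
Government spending = 81 × 652 = 52812.
Net change = 20104.5 + 21651 − 52812 = -11056.5. The loss equals the DWL triangle ½·81·273.

Net change in total surplus = -€11056.5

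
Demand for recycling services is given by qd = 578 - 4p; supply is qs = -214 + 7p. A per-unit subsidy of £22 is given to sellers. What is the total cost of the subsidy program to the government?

Pre-subsidy: 578 - 4p = -214 + 7p gives p* = 72, q* = 290.
With the subsidy, sellers receive ps = pb + 22 for each unit, where pb is the price buyers pay.
Supply in terms of pb becomes qs = -214 + 7(pb + 22) = -60 + 7pb. Setting this equal to demand: 578 - 4pb = -60 + 7pb, so pb = 58.
Sellers receive ps = 58 + 22 = 80; q' = 578 − 4·58 = 346.
Government outlay = subsidy × quantity = 22 × 346 = 7612.

Government cost = £7612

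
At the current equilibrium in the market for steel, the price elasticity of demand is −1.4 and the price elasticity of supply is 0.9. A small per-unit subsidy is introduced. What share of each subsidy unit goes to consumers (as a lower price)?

Consumer share = 9/23

For a small subsidy around the equilibrium, the benefit split depends on the relative slopes, which at a point are proportional to the elasticities.
Buyer share = εs/(εs + |εd|) = 0.9/(0.9 + 1.4) = 9/23; seller share = |εd|/(εs + |εd|) = 14/23.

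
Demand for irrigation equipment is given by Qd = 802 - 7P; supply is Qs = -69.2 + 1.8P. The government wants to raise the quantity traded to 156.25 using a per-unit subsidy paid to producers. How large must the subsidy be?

At Q = 156.25, invert demand for the buyer price: Pb = (802 − 156.25)/7 = 92.25; invert supply for the seller price: Ps = (156.25 − (-69.2))/1.8 = 125.25.
The subsidy must fill the gap: s = Ps − Pb = 125.25 − 92.25 = 33.

Required subsidy s = 33 per unit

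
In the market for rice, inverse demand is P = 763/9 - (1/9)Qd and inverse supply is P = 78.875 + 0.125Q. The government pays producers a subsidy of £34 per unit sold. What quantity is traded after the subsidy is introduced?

Pre-subsidy: 763/9 - (1/9)Q = 78.875 + 0.125Q gives Q* = 25 and P* = 82.
With the subsidy, sellers receive Ps = Pb + 34 for each unit, where Pb is the price buyers pay.
On the curves, Pb = 763/9 - (1/9)Q and Ps = 78.875 + 0.125Q; the wedge Ps − Pb = 34 gives 78.875 + 0.125Q − (763/9 - (1/9)Q) = 34, so Q' = 169.
Then Pb = 763/9 − (1/9)·169 = 66 and Ps = 78.875 + 0.125·169 = 100.

Q' = 169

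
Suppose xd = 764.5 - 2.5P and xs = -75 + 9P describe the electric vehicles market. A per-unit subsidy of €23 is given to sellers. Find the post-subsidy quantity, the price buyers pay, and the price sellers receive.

x' = 627; buyers pay €55; sellers receive €78

Pre-subsidy: 764.5 - 2.5P = -75 + 9P gives P* = 73, x* = 582.
With the subsidy, sellers receive Ps = Pb + 23 for each unit, where Pb is the price buyers pay.
Supply in terms of Pb becomes xs = -75 + 9(Pb + 23) = 132 + 9Pb. Setting this equal to demand: 764.5 - 2.5Pb = 132 + 9Pb, so Pb = 55.
Sellers receive Ps = 55 + 23 = 78; x' = 764.5 − 2.5·55 = 627.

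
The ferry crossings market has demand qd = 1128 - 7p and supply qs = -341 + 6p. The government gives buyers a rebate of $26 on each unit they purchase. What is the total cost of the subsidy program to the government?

Government cost = $10946

Pre-subsidy: 1128 - 7p = -341 + 6p gives p* = 113, q* = 337.
With the rebate, buyers effectively pay pb = ps − 26, where ps is the price sellers receive.
Demand in terms of ps becomes qd = 1128 − 7(ps − 26) = 1310 - 7ps. Setting this equal to supply: 1310 - 7ps = -341 + 6ps, so ps = 127.
Buyers pay pb = 127 − 26 = 101; q' = -341 + 6·127 = 421.
Government outlay = subsidy × quantity = 26 × 421 = 10946.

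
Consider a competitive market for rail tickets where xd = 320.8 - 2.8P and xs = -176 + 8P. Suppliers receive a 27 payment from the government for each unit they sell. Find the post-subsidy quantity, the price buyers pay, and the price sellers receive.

Pre-subsidy: 320.8 - 2.8P = -176 + 8P gives P* = 46, x* = 192.
With the subsidy, sellers receive Ps = Pb + 27 for each unit, where Pb is the price buyers pay.
Supply in terms of Pb becomes xs = -176 + 8(Pb + 27) = 40 + 8Pb. Setting this equal to demand: 320.8 - 2.8Pb = 40 + 8Pb, so Pb = 26.
Sellers receive Ps = 26 + 27 = 53; x' = 320.8 − 2.8·26 = 248.

x' = 248; buyers pay 26; sellers receive 53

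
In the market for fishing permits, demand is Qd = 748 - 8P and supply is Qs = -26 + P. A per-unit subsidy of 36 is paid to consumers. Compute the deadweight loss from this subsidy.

Deadweight loss = 576

Pre-subsidy: 748 - 8P = -26 + P gives P* = 86, Q* = 60.
With the rebate, buyers effectively pay Pb = Ps − 36, where Ps is the price sellers receive.
Demand in terms of Ps becomes Qd = 748 − 8(Ps − 36) = 1036 - 8Ps. Setting this equal to supply: 1036 - 8Ps = -26 + Ps, so Ps = 118.
Buyers pay Pb = 118 − 36 = 82; Q' = -26 + 1·118 = 92.
The subsidy expands output by 92 − 60 = 32 past the efficient level; on those units the gap between marginal cost and willingness to pay runs from 0 up to 36.
DWL = ½ × 36 × 32 = 576.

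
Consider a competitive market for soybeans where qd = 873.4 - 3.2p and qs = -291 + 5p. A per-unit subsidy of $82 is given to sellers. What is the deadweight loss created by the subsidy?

Pre-subsidy: 873.4 - 3.2p = -291 + 5p gives p* = 142, q* = 419.
With the subsidy, sellers receive ps = pb + 82 for each unit, where pb is the price buyers pay.
Supply in terms of pb becomes qs = -291 + 5(pb + 82) = 119 + 5pb. Setting this equal to demand: 873.4 - 3.2pb = 119 + 5pb, so pb = 92.
Sellers receive ps = 92 + 82 = 174; q' = 873.4 − 3.2·92 = 579.
The subsidy expands output by 579 − 419 = 160 past the efficient level; on those units the gap between marginal cost and willingness to pay runs from 0 up to 82.
DWL = ½ × 82 × 160 = 6560.

Deadweight loss = $6560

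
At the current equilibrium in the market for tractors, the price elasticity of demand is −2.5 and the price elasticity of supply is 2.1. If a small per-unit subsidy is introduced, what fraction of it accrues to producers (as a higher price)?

Producer share = 25/46

For a small subsidy around the equilibrium, the benefit split depends on the relative slopes, which at a point are proportional to the elasticities.
Buyer share = εs/(εs + |εd|) = 2.1/(2.1 + 2.5) = 21/46; seller share = |εd|/(εs + |εd|) = 25/46.
So producers capture 25/46 of the subsidy.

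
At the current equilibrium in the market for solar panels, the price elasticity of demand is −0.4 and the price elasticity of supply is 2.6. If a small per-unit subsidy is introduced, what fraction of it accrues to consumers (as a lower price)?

Consumer share = 13/15

For a small subsidy around the equilibrium, the benefit split depends on the relative slopes, which at a point are proportional to the elasticities.
Buyer share = εs/(εs + |εd|) = 2.6/(2.6 + 0.4) = 13/15; seller share = |εd|/(εs + |εd|) = 2/15.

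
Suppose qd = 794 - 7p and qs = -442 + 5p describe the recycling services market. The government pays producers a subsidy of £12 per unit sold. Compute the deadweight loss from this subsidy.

Pre-subsidy: 794 - 7p = -442 + 5p gives p* = 103, q* = 73.
With the subsidy, sellers receive ps = pb + 12 for each unit, where pb is the price buyers pay.
Supply in terms of pb becomes qs = -442 + 5(pb + 12) = -382 + 5pb. Setting this equal to demand: 794 - 7pb = -382 + 5pb, so pb = 98.
Sellers receive ps = 98 + 12 = 110; q' = 794 − 7·98 = 108.
The subsidy expands output by 108 − 73 = 35 past the efficient level; on those units the gap between marginal cost and willingness to pay runs from 0 up to 12.
DWL = ½ × 12 × 35 = 210.

Deadweight loss = £210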